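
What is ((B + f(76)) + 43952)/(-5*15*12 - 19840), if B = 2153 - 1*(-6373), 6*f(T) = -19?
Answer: -314849/124440 ≈ -2.5301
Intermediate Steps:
f(T) = -19/6 (f(T) = (⅙)*(-19) = -19/6)
B = 8526 (B = 2153 + 6373 = 8526)
((B + f(76)) + 43952)/(-5*15*12 - 19840) = ((8526 - 19/6) + 43952)/(-5*15*12 - 19840) = (51137/6 + 43952)/(-75*12 - 19840) = 314849/(6*(-900 - 19840)) = (314849/6)/(-20740) = (314849/6)*(-1/20740) = -314849/124440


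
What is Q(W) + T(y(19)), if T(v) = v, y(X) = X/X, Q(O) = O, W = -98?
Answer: -97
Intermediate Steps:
y(X) = 1
Q(W) + T(y(19)) = -98 + 1 = -97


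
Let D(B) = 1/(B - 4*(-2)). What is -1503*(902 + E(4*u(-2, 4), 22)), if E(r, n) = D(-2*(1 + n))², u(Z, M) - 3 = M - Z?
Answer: -1957640967/1444 ≈ -1.3557e+6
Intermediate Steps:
u(Z, M) = 3 + M - Z (u(Z, M) = 3 + (M - Z) = 3 + M - Z)
D(B) = 1/(8 + B) (D(B) = 1/(B + 8) = 1/(8 + B))
E(r, n) = (6 - 2*n)⁻² (E(r, n) = (1/(8 - 2*(1 + n)))² = (1/(8 + (-2 - 2*n)))² = (1/(6 - 2*n))² = (6 - 2*n)⁻²)
-1503*(902 + E(4*u(-2, 4), 22)) = -1503*(902 + 1/(4*(-3 + 22)²)) = -1503*(902 + (¼)/19²) = -1503*(902 + (¼)*(1/361)) = -1503*(902 + 1/1444) = -1503*1302489/1444 = -1957640967/1444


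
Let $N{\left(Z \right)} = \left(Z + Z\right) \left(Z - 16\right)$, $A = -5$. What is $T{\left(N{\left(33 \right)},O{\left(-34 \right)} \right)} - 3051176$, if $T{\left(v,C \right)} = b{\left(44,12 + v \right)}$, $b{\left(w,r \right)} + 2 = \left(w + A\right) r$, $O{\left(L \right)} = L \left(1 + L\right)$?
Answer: $-3006952$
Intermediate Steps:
$N{\left(Z \right)} = 2 Z \left(-16 + Z\right)$
$b{\left(w,r \right)} = -2 + r \left(-5 + w\right)$ ($b{\left(w,r \right)} = -2 + \left(w - 5\right) r = -2 + \left(-5 + w\right) r = -2 + r \left(-5 + w\right)$)
$T{\left(v,C \right)} = 466 + 39 v$ ($T{\left(v,C \right)} = -2 - 5 \left(12 + v\right) + \left(12 + v\right) 44 = -2 - \left(60 + 5 v\right) + \left(528 + 44 v\right) = 466 + 39 v$)
$T{\left(N{\left(33 \right)},O{\left(-34 \right)} \right)} - 3051176 = \left(466 + 39 \cdot 2 \cdot 33 \left(-16 + 33\right)\right) - 3051176 = \left(466 + 39 \cdot 2 \cdot 33 \cdot 17\right) - 3051176 = \left(466 + 39 \cdot 1122\right) - 3051176 = \left(466 + 43758\right) - 3051176 = 44224 - 3051176 = -3006952$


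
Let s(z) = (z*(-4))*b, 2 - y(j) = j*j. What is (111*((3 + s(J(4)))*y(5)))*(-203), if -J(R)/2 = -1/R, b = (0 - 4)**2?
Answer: -15029511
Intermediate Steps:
b = 16 (b = (-4)**2 = 16)
y(j) = 2 - j**2 (y(j) = 2 - j*j = 2 - j**2)
J(R) = 2/R (J(R) = -(-2)/R = 2/R)
s(z) = -64*z (s(z) = (z*(-4))*16 = -4*z*16 = -64*z)
(111*((3 + s(J(4)))*y(5)))*(-203) = (111*((3 - 128/4)*(2 - 1*5**2)))*(-203) = (111*((3 - 128/4)*(2 - 1*25)))*(-203) = (111*((3 - 64*1/2)*(2 - 25)))*(-203) = (111*((3 - 32)*(-23)))*(-203) = (111*(-29*(-23)))*(-203) = (111*667)*(-203) = 74037*(-203) = -15029511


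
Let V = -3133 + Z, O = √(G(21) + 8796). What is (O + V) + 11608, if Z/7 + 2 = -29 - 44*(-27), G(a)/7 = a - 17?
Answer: 16574 + 2*√2206 ≈ 16668.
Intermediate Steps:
G(a) = -119 + 7*a (G(a) = 7*(a - 17) = 7*(-17 + a) = -119 + 7*a)
O = 2*√2206 (O = √((-119 + 7*21) + 8796) = √((-119 + 147) + 8796) = √(28 + 8796) = √8824 = 2*√2206 ≈ 93.936)
Z = 8099 (Z = -14 + 7*(-29 - 44*(-27)) = -14 + 7*(-29 + 1188) = -14 + 7*1159 = -14 + 8113 = 8099)
V = 4966 (V = -3133 + 8099 = 4966)
(O + V) + 11608 = (2*√2206 + 4966) + 11608 = (4966 + 2*√2206) + 11608 = 16574 + 2*√2206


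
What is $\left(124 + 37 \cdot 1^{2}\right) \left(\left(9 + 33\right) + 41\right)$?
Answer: $13363$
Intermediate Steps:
$\left(124 + 37 \cdot 1^{2}\right) \left(\left(9 + 33\right) + 41\right) = \left(124 + 37 \cdot 1\right) \left(42 + 41\right) = \left(124 + 37\right) 83 = 161 \cdot 83 = 13363$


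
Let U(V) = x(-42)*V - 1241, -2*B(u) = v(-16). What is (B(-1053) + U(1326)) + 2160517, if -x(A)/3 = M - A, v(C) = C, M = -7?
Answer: 2020054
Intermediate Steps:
x(A) = 21 + 3*A (x(A) = -3*(-7 - A) = 21 + 3*A)
B(u) = 8 (B(u) = -½*(-16) = 8)
U(V) = -1241 - 105*V (U(V) = (21 + 3*(-42))*V - 1241 = (21 - 126)*V - 1241 = -105*V - 1241 = -1241 - 105*V)
(B(-1053) + U(1326)) + 2160517 = (8 + (-1241 - 105*1326)) + 2160517 = (8 + (-1241 - 139230)) + 2160517 = (8 - 140471) + 2160517 = -140463 + 2160517 = 2020054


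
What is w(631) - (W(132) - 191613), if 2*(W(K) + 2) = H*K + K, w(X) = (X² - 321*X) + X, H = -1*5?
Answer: 388120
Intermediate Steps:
H = -5
w(X) = X² - 320*X
W(K) = -2 - 2*K (W(K) = -2 + (-5*K + K)/2 = -2 + (-4*K)/2 = -2 - 2*K)
w(631) - (W(132) - 191613) = 631*(-320 + 631) - ((-2 - 2*132) - 191613) = 631*311 - ((-2 - 264) - 191613) = 196241 - (-266 - 191613) = 196241 - 1*(-191879) = 196241 + 191879 = 388120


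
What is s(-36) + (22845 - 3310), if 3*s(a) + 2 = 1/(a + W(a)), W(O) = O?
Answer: 4219415/216 ≈ 19534.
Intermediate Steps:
s(a) = -⅔ + 1/(6*a) (s(a) = -⅔ + 1/(3*(a + a)) = -⅔ + 1/(3*((2*a))) = -⅔ + (1/(2*a))/3 = -⅔ + 1/(6*a))
s(-36) + (22845 - 3310) = (⅙)*(1 - 4*(-36))/(-36) + (22845 - 3310) = (⅙)*(-1/36)*(1 + 144) + 19535 = (⅙)*(-1/36)*145 + 19535 = -145/216 + 19535 = 4219415/216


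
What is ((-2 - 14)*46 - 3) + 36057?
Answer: 35318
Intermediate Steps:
((-2 - 14)*46 - 3) + 36057 = (-16*46 - 3) + 36057 = (-736 - 3) + 36057 = -739 + 36057 = 35318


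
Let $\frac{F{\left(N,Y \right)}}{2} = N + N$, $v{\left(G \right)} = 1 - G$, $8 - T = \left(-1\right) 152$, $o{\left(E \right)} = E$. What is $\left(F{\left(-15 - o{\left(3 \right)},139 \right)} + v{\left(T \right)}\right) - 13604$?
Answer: $-13835$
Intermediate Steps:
$T = 160$ ($T = 8 - \left(-1\right) 152 = 8 - -152 = 8 + 152 = 160$)
$F{\left(N,Y \right)} = 4 N$ ($F{\left(N,Y \right)} = 2 \left(N + N\right) = 2 \cdot 2 N = 4 N$)
$\left(F{\left(-15 - o{\left(3 \right)},139 \right)} + v{\left(T \right)}\right) - 13604 = \left(4 \left(-15 - 3\right) + \left(1 - 160\right)\right) - 13604 = \left(4 \left(-18\right) - 159\right) - 13604 = \left(-72 - 159\right) - 13604 = -231 - 13604 = -13835$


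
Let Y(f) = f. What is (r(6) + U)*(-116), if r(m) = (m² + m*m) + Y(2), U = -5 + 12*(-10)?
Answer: 5916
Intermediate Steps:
U = -125 (U = -5 - 120 = -125)
r(m) = 2 + 2*m² (r(m) = (m² + m*m) + 2 = (m² + m²) + 2 = 2*m² + 2 = 2 + 2*m²)
(r(6) + U)*(-116) = ((2 + 2*6²) - 125)*(-116) = ((2 + 2*36) - 125)*(-116) = ((2 + 72) - 125)*(-116) = (74 - 125)*(-116) = -51*(-116) = 5916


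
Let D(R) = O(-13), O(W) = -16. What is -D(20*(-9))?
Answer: 16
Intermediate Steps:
D(R) = -16
-D(20*(-9)) = -1*(-16) = 16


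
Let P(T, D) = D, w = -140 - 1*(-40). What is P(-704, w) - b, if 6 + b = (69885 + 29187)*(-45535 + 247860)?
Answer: -20044742494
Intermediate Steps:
w = -100 (w = -140 + 40 = -100)
b = 20044742394 (b = -6 + (69885 + 29187)*(-45535 + 247860) = -6 + 99072*202325 = -6 + 20044742400 = 20044742394)
P(-704, w) - b = -100 - 1*20044742394 = -100 - 20044742394 = -20044742494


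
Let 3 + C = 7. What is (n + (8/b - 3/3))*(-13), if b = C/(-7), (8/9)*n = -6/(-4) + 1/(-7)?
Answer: 19617/112 ≈ 175.15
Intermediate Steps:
C = 4 (C = -3 + 7 = 4)
n = 171/112 (n = 9*(-6/(-4) + 1/(-7))/8 = 9*(-6*(-1/4) + 1*(-1/7))/8 = 9*(3/2 - 1/7)/8 = (9/8)*(19/14) = 171/112 ≈ 1.5268)
b = -4/7 (b = 4/(-7) = 4*(-1/7) = -4/7 ≈ -0.57143)
(n + (8/b - 3/3))*(-13) = (171/112 + (8/(-4/7) - 3/3))*(-13) = (171/112 + (8*(-7/4) - 3*1/3))*(-13) = (171/112 + (-14 - 1))*(-13) = (171/112 - 15)*(-13) = -1509/112*(-13) = 19617/112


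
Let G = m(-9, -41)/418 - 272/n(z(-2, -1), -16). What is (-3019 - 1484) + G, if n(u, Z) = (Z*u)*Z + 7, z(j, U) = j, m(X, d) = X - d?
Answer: -475204207/105545 ≈ -4502.4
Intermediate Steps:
n(u, Z) = 7 + u*Z² (n(u, Z) = u*Z² + 7 = 7 + u*Z²)
G = 64928/105545 (G = (-9 - 1*(-41))/418 - 272/(7 - 2*(-16)²) = (-9 + 41)*(1/418) - 272/(7 - 2*256) = 32*(1/418) - 272/(7 - 512) = 16/209 - 272/(-505) = 16/209 - 272*(-1/505) = 16/209 + 272/505 = 64928/105545 ≈ 0.61517)
(-3019 - 1484) + G = (-3019 - 1484) + 64928/105545 = -4503 + 64928/105545 = -475204207/105545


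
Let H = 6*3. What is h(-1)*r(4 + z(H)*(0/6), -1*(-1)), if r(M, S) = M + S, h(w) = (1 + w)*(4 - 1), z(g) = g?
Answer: 0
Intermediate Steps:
H = 18
h(w) = 3 + 3*w (h(w) = (1 + w)*3 = 3 + 3*w)
h(-1)*r(4 + z(H)*(0/6), -1*(-1)) = (3 + 3*(-1))*((4 + 18*(0/6)) - 1*(-1)) = (3 - 3)*((4 + 18*(0*(⅙))) + 1) = 0*((4 + 18*0) + 1) = 0*((4 + 0) + 1) = 0*(4 + 1) = 0*5 = 0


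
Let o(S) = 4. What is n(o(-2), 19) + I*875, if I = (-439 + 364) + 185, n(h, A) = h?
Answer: 96254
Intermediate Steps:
I = 110 (I = -75 + 185 = 110)
n(o(-2), 19) + I*875 = 4 + 110*875 = 4 + 96250 = 96254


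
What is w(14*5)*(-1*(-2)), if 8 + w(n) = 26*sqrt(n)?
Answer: -16 + 52*sqrt(70) ≈ 419.06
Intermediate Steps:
w(n) = -8 + 26*sqrt(n)
w(14*5)*(-1*(-2)) = (-8 + 26*sqrt(14*5))*(-1*(-2)) = (-8 + 26*sqrt(70))*2 = -16 + 52*sqrt(70)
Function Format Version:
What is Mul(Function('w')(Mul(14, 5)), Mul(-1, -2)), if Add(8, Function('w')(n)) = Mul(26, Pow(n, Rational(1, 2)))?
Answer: Add(-16, Mul(52, Pow(70, Rational(1, 2)))) ≈ 419.06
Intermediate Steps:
Function('w')(n) = Add(-8, Mul(26, Pow(n, Rational(1, 2))))
Mul(Function('w')(Mul(14, 5)), Mul(-1, -2)) = Mul(Add(-8, Mul(26, Pow(Mul(14, 5), Rational(1, 2)))), Mul(-1, -2)) = Mul(Add(-8, Mul(26, Pow(70, Rational(1, 2)))), 2) = Add(-16, Mul(52, Pow(70, Rational(1, 2))))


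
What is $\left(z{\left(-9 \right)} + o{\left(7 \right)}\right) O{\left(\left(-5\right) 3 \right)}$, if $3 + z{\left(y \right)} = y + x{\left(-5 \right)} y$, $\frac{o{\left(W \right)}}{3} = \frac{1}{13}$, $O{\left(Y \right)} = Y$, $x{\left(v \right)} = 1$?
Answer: $\frac{4050}{13} \approx 311.54$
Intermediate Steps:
$o{\left(W \right)} = \frac{3}{13}$
$z{\left(y \right)} = -3 + 2 y$ ($z{\left(y \right)} = -3 + \left(y + 1 y\right) = -3 + \left(y + y\right) = -3 + 2 y$)
$\left(z{\left(-9 \right)} + o{\left(7 \right)}\right) O{\left(\left(-5\right) 3 \right)} = \left(\left(-3 + 2 \left(-9\right)\right) + \frac{3}{13}\right) \left(\left(-5\right) 3\right) = \left(\left(-3 - 18\right) + \frac{3}{13}\right) \left(-15\right) = \left(-21 + \frac{3}{13}\right) \left(-15\right) = \left(- \frac{270}{13}\right) \left(-15\right) = \frac{4050}{13}$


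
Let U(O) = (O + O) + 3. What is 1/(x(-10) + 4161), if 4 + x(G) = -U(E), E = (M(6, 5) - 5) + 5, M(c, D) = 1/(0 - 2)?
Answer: 1/4155 ≈ 0.00024067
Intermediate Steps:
M(c, D) = -½ (M(c, D) = 1/(-2) = -½)
E = -½ (E = (-½ - 5) + 5 = -11/2 + 5 = -½ ≈ -0.50000)
U(O) = 3 + 2*O (U(O) = 2*O + 3 = 3 + 2*O)
x(G) = -6 (x(G) = -4 - (3 + 2*(-½)) = -4 - (3 - 1) = -4 - 1*2 = -4 - 2 = -6)
1/(x(-10) + 4161) = 1/(-6 + 4161) = 1/4155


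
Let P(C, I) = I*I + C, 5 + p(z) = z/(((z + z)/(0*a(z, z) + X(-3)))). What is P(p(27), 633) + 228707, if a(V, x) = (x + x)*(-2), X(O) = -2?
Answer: 629390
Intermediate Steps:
a(V, x) = -4*x (a(V, x) = (2*x)*(-2) = -4*x)
p(z) = -6 (p(z) = -5 + z/(((z + z)/(0*(-4*z) - 2))) = -5 + z/(((2*z)/(0 - 2))) = -5 + z/(((2*z)/(-2))) = -5 + z/(((2*z)*(-1/2))) = -5 + z/((-z)) = -5 + z*(-1/z) = -5 - 1 = -6)
P(C, I) = C + I**2 (P(C, I) = I**2 + C = C + I**2)
P(p(27), 633) + 228707 = (-6 + 633**2) + 228707 = (-6 + 400689) + 228707 = 400683 + 228707 = 629390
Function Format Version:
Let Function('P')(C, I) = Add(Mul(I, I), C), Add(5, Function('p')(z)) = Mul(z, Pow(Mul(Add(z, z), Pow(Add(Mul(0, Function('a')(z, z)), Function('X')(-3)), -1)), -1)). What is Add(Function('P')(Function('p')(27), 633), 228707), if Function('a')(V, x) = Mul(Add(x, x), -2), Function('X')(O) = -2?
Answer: 629390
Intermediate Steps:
Function('a')(V, x) = Mul(-4, x) (Function('a')(V, x) = Mul(Mul(2, x), -2) = Mul(-4, x))
Function('p')(z) = -6 (Function('p')(z) = Add(-5, Mul(z, Pow(Mul(Add(z, z), Pow(Add(Mul(0, Mul(-4, z)), -2), -1)), -1))) = Add(-5, Mul(z, Pow(Mul(Mul(2, z), Pow(Add(0, -2), -1)), -1))) = Add(-5, Mul(z, Pow(Mul(Mul(2, z), Pow(-2, -1)), -1))) = Add(-5, Mul(z, Pow(Mul(Mul(2, z), Rational(-1, 2)), -1))) = Add(-5, Mul(z, Pow(Mul(-1, z), -1))) = Add(-5, Mul(z, Mul(-1, Pow(z, -1)))) = Add(-5, -1) = -6)
Function('P')(C, I) = Add(C, Pow(I, 2)) (Function('P')(C, I) = Add(Pow(I, 2), C) = Add(C, Pow(I, 2)))
Add(Function('P')(Function('p')(27), 633), 228707) = Add(Add(-6, Pow(633, 2)), 228707) = Add(Add(-6, 400689), 228707) = Add(400683, 228707) = 629390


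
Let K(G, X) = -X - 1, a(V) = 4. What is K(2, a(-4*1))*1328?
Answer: -6640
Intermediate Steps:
K(G, X) = -1 - X
K(2, a(-4*1))*1328 = (-1 - 1*4)*1328 = (-1 - 4)*1328 = -5*1328 = -6640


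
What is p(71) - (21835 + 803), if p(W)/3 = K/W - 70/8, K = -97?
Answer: -6437811/284 ≈ -22668.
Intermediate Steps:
p(W) = -105/4 - 291/W (p(W) = 3*(-97/W - 70/8) = 3*(-97/W - 70*1/8) = 3*(-97/W - 35/4) = 3*(-35/4 - 97/W) = -105/4 - 291/W)
p(71) - (21835 + 803) = (-105/4 - 291/71) - (21835 + 803) = (-105/4 - 291*1/71) - 1*22638 = (-105/4 - 291/71) - 22638 = -8619/284 - 22638 = -6437811/284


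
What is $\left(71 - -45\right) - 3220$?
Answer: $-3104$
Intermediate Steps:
$\left(71 - -45\right) - 3220 = \left(71 + 45\right) - 3220 = 116 - 3220 = -3104$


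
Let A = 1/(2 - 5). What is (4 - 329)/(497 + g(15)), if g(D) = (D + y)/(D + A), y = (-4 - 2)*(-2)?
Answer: -14300/21949 ≈ -0.65151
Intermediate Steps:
y = 12 (y = -6*(-2) = 12)
A = -⅓ (A = 1/(-3) = -⅓ ≈ -0.33333)
g(D) = (12 + D)/(-⅓ + D) (g(D) = (D + 12)/(D - ⅓) = (12 + D)/(-⅓ + D))
(4 - 329)/(497 + g(15)) = (4 - 329)/(497 + 3*(12 + 15)/(-1 + 3*15)) = -325/(497 + 3*27/(-1 + 45)) = -325/(497 + 3*27/44) = -325/(497 + 3*(1/44)*27) = -325/(497 + 81/44) = -325/21949/44 = -325*44/21949 = -14300/21949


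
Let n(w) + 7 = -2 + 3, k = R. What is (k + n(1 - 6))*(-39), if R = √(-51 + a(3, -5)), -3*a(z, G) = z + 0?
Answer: 234 - 78*I*√13 ≈ 234.0 - 281.23*I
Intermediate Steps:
a(z, G) = -z/3 (a(z, G) = -(z + 0)/3 = -z/3)
R = 2*I*√13 (R = √(-51 - ⅓*3) = √(-51 - 1) = √(-52) = 2*I*√13 ≈ 7.2111*I)
k = 2*I*√13 ≈ 7.2111*I
n(w) = -6 (n(w) = -7 + (-2 + 3) = -7 + 1 = -6)
(k + n(1 - 6))*(-39) = (2*I*√13 - 6)*(-39) = (-6 + 2*I*√13)*(-39) = 234 - 78*I*√13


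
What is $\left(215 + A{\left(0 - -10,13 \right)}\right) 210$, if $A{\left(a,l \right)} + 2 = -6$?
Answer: $43470$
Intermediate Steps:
$A{\left(a,l \right)} = -8$ ($A{\left(a,l \right)} = -2 - 6 = -8$)
$\left(215 + A{\left(0 - -10,13 \right)}\right) 210 = \left(215 - 8\right) 210 = 207 \cdot 210 = 43470$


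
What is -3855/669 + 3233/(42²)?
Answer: -1545781/393372 ≈ -3.9296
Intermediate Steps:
-3855/669 + 3233/(42²) = -3855*1/669 + 3233/1764 = -1285/223 + 3233*(1/1764) = -1285/223 + 3233/1764 = -1545781/393372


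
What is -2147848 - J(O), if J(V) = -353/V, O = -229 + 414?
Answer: -397351527/185 ≈ -2.1478e+6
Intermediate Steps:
O = 185
-2147848 - J(O) = -2147848 - (-353)/185 = -2147848 - 1*(-353/185) = -2147848 + 353/185 = -397351527/185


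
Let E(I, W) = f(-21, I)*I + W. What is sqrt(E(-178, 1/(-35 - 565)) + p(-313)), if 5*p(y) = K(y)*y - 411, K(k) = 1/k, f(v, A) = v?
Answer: sqrt(13161594)/60 ≈ 60.465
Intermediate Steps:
E(I, W) = W - 21*I (E(I, W) = -21*I + W = W - 21*I)
p(y) = -82 (p(y) = (y/y - 411)/5 = (1 - 411)/5 = (1/5)*(-410) = -82)
sqrt(E(-178, 1/(-35 - 565)) + p(-313)) = sqrt((1/(-35 - 565) - 21*(-178)) - 82) = sqrt((1/(-600) + 3738) - 82) = sqrt((-1/600 + 3738) - 82) = sqrt(2242799/600 - 82) = sqrt(2193599/600) = sqrt(13161594)/60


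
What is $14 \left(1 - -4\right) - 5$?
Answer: $65$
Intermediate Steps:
$14 \left(1 - -4\right) - 5 = 14 \left(1 + 4\right) - 5 = 14 \cdot 5 - 5 = 70 - 5 = 65$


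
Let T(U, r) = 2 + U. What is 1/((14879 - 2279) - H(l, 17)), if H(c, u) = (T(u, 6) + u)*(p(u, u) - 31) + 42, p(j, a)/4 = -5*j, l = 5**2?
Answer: 1/25914 ≈ 3.8589e-5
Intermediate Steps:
l = 25
p(j, a) = -20*j (p(j, a) = 4*(-5*j) = -20*j)
H(c, u) = 42 + (-31 - 20*u)*(2 + 2*u) (H(c, u) = ((2 + u) + u)*(-20*u - 31) + 42 = (2 + 2*u)*(-31 - 20*u) + 42 = (-31 - 20*u)*(2 + 2*u) + 42 = 42 + (-31 - 20*u)*(2 + 2*u))
1/((14879 - 2279) - H(l, 17)) = 1/((14879 - 2279) - (-20 - 102*17 - 40*17**2)) = 1/(12600 - (-20 - 1734 - 40*289)) = 1/(12600 - (-20 - 1734 - 11560)) = 1/(12600 - 1*(-13314)) = 1/(12600 + 13314) = 1/25914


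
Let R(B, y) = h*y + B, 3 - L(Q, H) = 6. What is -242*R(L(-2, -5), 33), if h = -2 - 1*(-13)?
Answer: -87120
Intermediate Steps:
L(Q, H) = -3 (L(Q, H) = 3 - 1*6 = 3 - 6 = -3)
h = 11 (h = -2 + 13 = 11)
R(B, y) = B + 11*y (R(B, y) = 11*y + B = B + 11*y)
-242*R(L(-2, -5), 33) = -242*(-3 + 11*33) = -242*(-3 + 363) = -242*360 = -87120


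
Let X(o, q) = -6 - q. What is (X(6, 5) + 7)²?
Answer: 16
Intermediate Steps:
(X(6, 5) + 7)² = ((-6 - 1*5) + 7)² = ((-6 - 5) + 7)² = (-11 + 7)² = (-4)² = 16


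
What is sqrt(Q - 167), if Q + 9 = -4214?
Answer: I*sqrt(4390) ≈ 66.257*I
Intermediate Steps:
Q = -4223 (Q = -9 - 4214 = -4223)
sqrt(Q - 167) = sqrt(-4223 - 167) = sqrt(-4390) = I*sqrt(4390)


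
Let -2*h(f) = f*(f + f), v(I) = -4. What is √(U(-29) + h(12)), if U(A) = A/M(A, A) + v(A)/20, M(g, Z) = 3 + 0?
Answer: 2*I*√8655/15 ≈ 12.404*I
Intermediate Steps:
h(f) = -f² (h(f) = -f*(f + f)/2 = -f*2*f/2 = -f²)
M(g, Z) = 3
U(A) = -⅕ + A/3 (U(A) = A/3 - 4/20 = A*(⅓) - 4*1/20 = A/3 - ⅕ = -⅕ + A/3)
√(U(-29) + h(12)) = √((-⅕ + (⅓)*(-29)) - 1*12²) = √((-⅕ - 29/3) - 1*144) = √(-148/15 - 144) = √(-2308/15) = 2*I*√8655/15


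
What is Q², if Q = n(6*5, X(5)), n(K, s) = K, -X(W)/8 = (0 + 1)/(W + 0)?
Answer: 900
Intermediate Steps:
X(W) = -8/W (X(W) = -8*(0 + 1)/(W + 0) = -8/W)
Q = 30 (Q = 6*5 = 30)
Q² = 30² = 900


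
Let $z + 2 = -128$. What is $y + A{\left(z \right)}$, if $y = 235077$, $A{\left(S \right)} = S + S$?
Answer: $234817$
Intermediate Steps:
$z = -130$ ($z = -2 - 128 = -130$)
$A{\left(S \right)} = 2 S$
$y + A{\left(z \right)} = 235077 + 2 \left(-130\right) = 235077 - 260 = 234817$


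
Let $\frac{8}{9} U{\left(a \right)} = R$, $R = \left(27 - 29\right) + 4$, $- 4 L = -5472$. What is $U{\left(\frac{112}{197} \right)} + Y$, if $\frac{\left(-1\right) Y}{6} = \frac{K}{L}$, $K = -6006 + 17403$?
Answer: $- \frac{907}{19} \approx -47.737$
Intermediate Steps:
$L = 1368$ ($L = \left(- \frac{1}{4}\right) \left(-5472\right) = 1368$)
$R = 2$ ($R = \left(27 - 29\right) + 4 = -2 + 4 = 2$)
$K = 11397$
$U{\left(a \right)} = \frac{9}{4}$ ($U{\left(a \right)} = \frac{9}{8} \cdot 2 = \frac{9}{4}$)
$Y = - \frac{3799}{76}$ ($Y = - 6 \cdot \frac{11397}{1368} = - 6 \cdot 11397 \cdot \frac{1}{1368} = \left(-6\right) \frac{3799}{456} = - \frac{3799}{76} \approx -49.987$)
$U{\left(\frac{112}{197} \right)} + Y = \frac{9}{4} - \frac{3799}{76} = - \frac{907}{19}$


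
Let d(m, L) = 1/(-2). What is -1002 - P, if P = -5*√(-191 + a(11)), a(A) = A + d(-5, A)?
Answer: -1002 + 95*I*√2/2 ≈ -1002.0 + 67.175*I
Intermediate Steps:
d(m, L) = -½
a(A) = -½ + A (a(A) = A - ½ = -½ + A)
P = -95*I*√2/2 (P = -5*√(-191 + (-½ + 11)) = -5*√(-191 + 21/2) = -95*I*√2/2 ≈ -67.175*I)
-1002 - P = -1002 - (-95)*I*√2/2 = -1002 + 95*I*√2/2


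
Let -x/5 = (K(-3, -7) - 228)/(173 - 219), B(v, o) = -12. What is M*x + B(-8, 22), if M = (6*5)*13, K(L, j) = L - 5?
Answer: -230376/23 ≈ -10016.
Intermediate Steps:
K(L, j) = -5 + L
x = -590/23 (x = -5*((-5 - 3) - 228)/(173 - 219) = -5*(-8 - 228)/(-46) = -(-1180)*(-1)/46 = -5*118/23 = -590/23 ≈ -25.652)
M = 390 (M = 30*13 = 390)
M*x + B(-8, 22) = 390*(-590/23) - 12 = -230100/23 - 12 = -230376/23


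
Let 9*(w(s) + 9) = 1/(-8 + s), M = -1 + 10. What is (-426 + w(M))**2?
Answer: 15319396/81 ≈ 1.8913e+5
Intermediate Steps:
M = 9
w(s) = -9 + 1/(9*(-8 + s))
(-426 + w(M))**2 = (-426 + (649 - 81*9)/(9*(-8 + 9)))**2 = (-426 + (1/9)*(649 - 729)/1)**2 = (-426 + (1/9)*1*(-80))**2 = (-426 - 80/9)**2 = (-3914/9)**2 = 15319396/81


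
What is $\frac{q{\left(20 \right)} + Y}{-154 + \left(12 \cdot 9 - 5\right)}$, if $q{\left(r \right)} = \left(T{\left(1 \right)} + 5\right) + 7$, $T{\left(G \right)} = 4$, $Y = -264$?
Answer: $\frac{248}{51} \approx 4.8627$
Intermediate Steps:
$q{\left(r \right)} = 16$ ($q{\left(r \right)} = \left(4 + 5\right) + 7 = 9 + 7 = 16$)
$\frac{q{\left(20 \right)} + Y}{-154 + \left(12 \cdot 9 - 5\right)} = \frac{16 - 264}{-154 + \left(12 \cdot 9 - 5\right)} = - \frac{248}{-154 + \left(108 - 5\right)} = - \frac{248}{-154 + 103} = - \frac{248}{-51} = \left(-248\right) \left(- \frac{1}{51}\right) = \frac{248}{51}$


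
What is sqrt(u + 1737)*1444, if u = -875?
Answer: 1444*sqrt(862) ≈ 42396.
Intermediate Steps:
sqrt(u + 1737)*1444 = sqrt(-875 + 1737)*1444 = sqrt(862)*1444 = 1444*sqrt(862)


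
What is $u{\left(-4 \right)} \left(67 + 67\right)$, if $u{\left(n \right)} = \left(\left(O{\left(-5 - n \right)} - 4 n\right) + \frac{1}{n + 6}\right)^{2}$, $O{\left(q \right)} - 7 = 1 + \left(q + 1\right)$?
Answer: $\frac{160867}{2} \approx 80434.0$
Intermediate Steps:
$O{\left(q \right)} = 9 + q$ ($O{\left(q \right)} = 7 + \left(1 + \left(q + 1\right)\right) = 7 + \left(1 + \left(1 + q\right)\right) = 7 + \left(2 + q\right) = 9 + q$)
$u{\left(n \right)} = \left(4 + \frac{1}{6 + n} - 5 n\right)^{2}$ ($u{\left(n \right)} = \left(\left(\left(9 - \left(5 + n\right)\right) - 4 n\right) + \frac{1}{n + 6}\right)^{2} = \left(\left(\left(4 - n\right) - 4 n\right) + \frac{1}{6 + n}\right)^{2} = \left(\left(4 - 5 n\right) + \frac{1}{6 + n}\right)^{2} = \left(4 + \frac{1}{6 + n} - 5 n\right)^{2}$)
$u{\left(-4 \right)} \left(67 + 67\right) = \frac{\left(-25 + 5 \left(-4\right)^{2} + 26 \left(-4\right)\right)^{2}}{\left(6 - 4\right)^{2}} \left(67 + 67\right) = \frac{\left(-25 + 5 \cdot 16 - 104\right)^{2}}{4} \cdot 134 = \frac{\left(-25 + 80 - 104\right)^{2}}{4} \cdot 134 = \frac{\left(-49\right)^{2}}{4} \cdot 134 = \frac{1}{4} \cdot 2401 \cdot 134 = \frac{2401}{4} \cdot 134 = \frac{160867}{2}$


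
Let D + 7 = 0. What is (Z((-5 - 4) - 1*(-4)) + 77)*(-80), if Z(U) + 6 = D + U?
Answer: -4720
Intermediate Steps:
D = -7 (D = -7 + 0 = -7)
Z(U) = -13 + U (Z(U) = -6 + (-7 + U) = -13 + U)
(Z((-5 - 4) - 1*(-4)) + 77)*(-80) = ((-13 + ((-5 - 4) - 1*(-4))) + 77)*(-80) = ((-13 + (-9 + 4)) + 77)*(-80) = ((-13 - 5) + 77)*(-80) = (-18 + 77)*(-80) = 59*(-80) = -4720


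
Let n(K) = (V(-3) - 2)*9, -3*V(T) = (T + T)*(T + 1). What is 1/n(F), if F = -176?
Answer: -1/54 ≈ -0.018519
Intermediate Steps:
V(T) = -2*T*(1 + T)/3 (V(T) = -(T + T)*(T + 1)/3 = -2*T*(1 + T)/3)
n(K) = -54 (n(K) = (-⅔*(-3)*(1 - 3) - 2)*9 = (-⅔*(-3)*(-2) - 2)*9 = (-4 - 2)*9 = -6*9 = -54)
1/n(F) = 1/(-54) = -1/54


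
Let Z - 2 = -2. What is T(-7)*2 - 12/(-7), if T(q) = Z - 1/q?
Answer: 2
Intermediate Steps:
Z = 0 (Z = 2 - 2 = 0)
T(q) = -1/q (T(q) = 0 - 1/q = -1/q)
T(-7)*2 - 12/(-7) = -1/(-7)*2 - 12/(-7) = -1*(-⅐)*2 - 12*(-⅐) = (⅐)*2 + 12/7 = 2/7 + 12/7 = 2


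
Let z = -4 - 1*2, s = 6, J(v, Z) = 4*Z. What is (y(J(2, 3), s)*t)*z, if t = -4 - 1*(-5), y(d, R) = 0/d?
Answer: 0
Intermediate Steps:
z = -6 (z = -4 - 2 = -6)
y(d, R) = 0
t = 1 (t = -4 + 5 = 1)
(y(J(2, 3), s)*t)*z = (0*1)*(-6) = 0*(-6) = 0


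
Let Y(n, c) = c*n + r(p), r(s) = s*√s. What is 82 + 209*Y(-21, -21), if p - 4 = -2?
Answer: 92251 + 418*√2 ≈ 92842.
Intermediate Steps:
p = 2 (p = 4 - 2 = 2)
r(s) = s^(3/2)
Y(n, c) = 2*√2 + c*n (Y(n, c) = c*n + 2^(3/2) = c*n + 2*√2 = 2*√2 + c*n)
82 + 209*Y(-21, -21) = 82 + 209*(2*√2 - 21*(-21)) = 82 + 209*(2*√2 + 441) = 82 + 209*(441 + 2*√2) = 82 + (92169 + 418*√2) = 92251 + 418*√2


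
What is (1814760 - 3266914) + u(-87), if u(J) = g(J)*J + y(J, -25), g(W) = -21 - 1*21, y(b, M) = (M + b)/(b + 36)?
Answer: -73873388/51 ≈ -1.4485e+6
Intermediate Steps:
y(b, M) = (M + b)/(36 + b)
g(W) = -42 (g(W) = -21 - 21 = -42)
u(J) = -42*J + (-25 + J)/(36 + J)
(1814760 - 3266914) + u(-87) = (1814760 - 3266914) + (-25 - 87 - 42*(-87)*(36 - 87))/(36 - 87) = -1452154 + (-25 - 87 - 42*(-87)*(-51))/(-51) = -1452154 - (-25 - 87 - 186354)/51 = -1452154 - 1/51*(-186466) = -1452154 + 186466/51 = -73873388/51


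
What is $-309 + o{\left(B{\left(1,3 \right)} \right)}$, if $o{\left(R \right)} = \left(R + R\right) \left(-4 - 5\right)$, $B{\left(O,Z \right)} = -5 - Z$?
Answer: $-165$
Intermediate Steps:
$o{\left(R \right)} = - 18 R$ ($o{\left(R \right)} = 2 R \left(-9\right) = - 18 R$)
$-309 + o{\left(B{\left(1,3 \right)} \right)} = -309 - 18 \left(-5 - 3\right) = -309 - -144 = -309 + 144 = -165$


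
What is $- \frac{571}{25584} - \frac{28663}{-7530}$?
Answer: $\frac{40500809}{10702640} \approx 3.7842$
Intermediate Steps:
$- \frac{571}{25584} - \frac{28663}{-7530} = \left(-571\right) \frac{1}{25584} - - \frac{28663}{7530} = - \frac{571}{25584} + \frac{28663}{7530} = \frac{40500809}{10702640}$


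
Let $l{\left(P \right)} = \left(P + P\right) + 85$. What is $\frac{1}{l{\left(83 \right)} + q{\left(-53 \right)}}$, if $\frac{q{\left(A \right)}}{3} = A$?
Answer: $\frac{1}{92} \approx 0.01087$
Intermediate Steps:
$l{\left(P \right)} = 85 + 2 P$ ($l{\left(P \right)} = 2 P + 85 = 85 + 2 P$)
$q{\left(A \right)} = 3 A$
$\frac{1}{l{\left(83 \right)} + q{\left(-53 \right)}} = \frac{1}{\left(85 + 2 \cdot 83\right) + 3 \left(-53\right)} = \frac{1}{\left(85 + 166\right) - 159} = \frac{1}{251 - 159} = \frac{1}{92}$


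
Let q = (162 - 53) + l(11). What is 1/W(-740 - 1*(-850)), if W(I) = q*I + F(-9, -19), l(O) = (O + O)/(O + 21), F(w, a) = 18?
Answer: 8/96669 ≈ 8.2757e-5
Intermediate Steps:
l(O) = 2*O/(21 + O) (l(O) = (2*O)/(21 + O) = 2*O/(21 + O))
q = 1755/16 (q = (162 - 53) + 2*11/(21 + 11) = 109 + 2*11/32 = 109 + 2*11*(1/32) = 109 + 11/16 = 1755/16 ≈ 109.69)
W(I) = 18 + 1755*I/16 (W(I) = 1755*I/16 + 18 = 18 + 1755*I/16)
1/W(-740 - 1*(-850)) = 1/(18 + 1755*(-740 - 1*(-850))/16) = 1/(18 + 1755*(-740 + 850)/16) = 1/(18 + (1755/16)*110) = 1/(18 + 96525/8) = 1/(96669/8) = 8/96669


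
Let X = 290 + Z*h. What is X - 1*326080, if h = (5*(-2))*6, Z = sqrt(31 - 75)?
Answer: -325790 - 120*I*sqrt(11) ≈ -3.2579e+5 - 398.0*I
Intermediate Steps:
Z = 2*I*sqrt(11) (Z = sqrt(-44) = 2*I*sqrt(11) ≈ 6.6332*I)
h = -60 (h = -10*6 = -60)
X = 290 - 120*I*sqrt(11) (X = 290 + (2*I*sqrt(11))*(-60) = 290 - 120*I*sqrt(11) ≈ 290.0 - 398.0*I)
X - 1*326080 = (290 - 120*I*sqrt(11)) - 1*326080 = (290 - 120*I*sqrt(11)) - 326080 = -325790 - 120*I*sqrt(11)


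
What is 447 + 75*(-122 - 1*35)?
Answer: -11328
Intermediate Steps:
447 + 75*(-122 - 1*35) = 447 + 75*(-122 - 35) = 447 + 75*(-157) = 447 - 11775 = -11328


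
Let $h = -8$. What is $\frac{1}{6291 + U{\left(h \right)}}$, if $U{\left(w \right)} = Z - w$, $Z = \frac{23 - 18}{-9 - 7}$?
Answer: $\frac{16}{100779} \approx 0.00015876$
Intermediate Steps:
$Z = - \frac{5}{16}$ ($Z = \frac{5}{-16} = 5 \left(- \frac{1}{16}\right) = - \frac{5}{16} \approx -0.3125$)
$U{\left(w \right)} = - \frac{5}{16} - w$
$\frac{1}{6291 + U{\left(h \right)}} = \frac{1}{6291 - - \frac{123}{16}} = \frac{1}{6291 + \left(- \frac{5}{16} + 8\right)} = \frac{1}{6291 + \frac{123}{16}} = \frac{1}{\frac{100779}{16}} = \frac{16}{100779}$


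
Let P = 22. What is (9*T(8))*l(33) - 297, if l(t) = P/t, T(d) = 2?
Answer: -285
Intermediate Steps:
l(t) = 22/t
(9*T(8))*l(33) - 297 = (9*2)*(22/33) - 297 = 18*(22*(1/33)) - 297 = 18*(⅔) - 297 = 12 - 297 = -285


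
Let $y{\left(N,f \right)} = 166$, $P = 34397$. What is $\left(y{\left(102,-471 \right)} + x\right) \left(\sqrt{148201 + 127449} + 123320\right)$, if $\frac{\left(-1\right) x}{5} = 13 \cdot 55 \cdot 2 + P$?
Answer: $-22070457080 - 894845 \sqrt{11026} \approx -2.2164 \cdot 10^{10}$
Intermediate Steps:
$x = -179135$ ($x = - 5 \left(13 \cdot 55 \cdot 2 + 34397\right) = - 5 \left(715 \cdot 2 + 34397\right) = - 5 \left(1430 + 34397\right) = \left(-5\right) 35827 = -179135$)
$\left(y{\left(102,-471 \right)} + x\right) \left(\sqrt{148201 + 127449} + 123320\right) = \left(166 - 179135\right) \left(\sqrt{148201 + 127449} + 123320\right) = - 178969 \left(\sqrt{275650} + 123320\right) = - 178969 \left(5 \sqrt{11026} + 123320\right) = - 178969 \left(123320 + 5 \sqrt{11026}\right) = -22070457080 - 894845 \sqrt{11026}$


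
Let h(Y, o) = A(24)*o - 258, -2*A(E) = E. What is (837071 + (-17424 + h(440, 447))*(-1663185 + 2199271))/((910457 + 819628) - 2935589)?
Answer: 12353800885/1205504 ≈ 10248.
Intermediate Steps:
A(E) = -E/2
h(Y, o) = -258 - 12*o (h(Y, o) = (-½*24)*o - 258 = -12*o - 258 = -258 - 12*o)
(837071 + (-17424 + h(440, 447))*(-1663185 + 2199271))/((910457 + 819628) - 2935589) = (837071 + (-17424 + (-258 - 12*447))*(-1663185 + 2199271))/((910457 + 819628) - 2935589) = (837071 + (-17424 + (-258 - 5364))*536086)/(1730085 - 2935589) = (837071 + (-17424 - 5622)*536086)/(-1205504) = (837071 - 23046*536086)*(-1/1205504) = (837071 - 12354637956)*(-1/1205504) = -12353800885*(-1/1205504) = 12353800885/1205504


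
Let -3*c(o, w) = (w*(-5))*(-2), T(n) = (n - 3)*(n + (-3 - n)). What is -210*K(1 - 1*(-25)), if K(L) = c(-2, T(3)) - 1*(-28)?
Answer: -5880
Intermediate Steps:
T(n) = 9 - 3*n (T(n) = (-3 + n)*(-3) = 9 - 3*n)
c(o, w) = -10*w/3 (c(o, w) = -w*(-5)*(-2)/3 = -(-5*w)*(-2)/3 = -10*w/3)
K(L) = 28 (K(L) = -10*(9 - 3*3)/3 - 1*(-28) = -10*(9 - 9)/3 + 28 = -10/3*0 + 28 = 0 + 28 = 28)
-210*K(1 - 1*(-25)) = -210*28 = -5880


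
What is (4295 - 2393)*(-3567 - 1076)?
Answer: -8830986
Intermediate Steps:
(4295 - 2393)*(-3567 - 1076) = 1902*(-4643) = -8830986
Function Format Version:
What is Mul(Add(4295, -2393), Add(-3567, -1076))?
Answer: -8830986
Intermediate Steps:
Mul(Add(4295, -2393), Add(-3567, -1076)) = Mul(1902, -4643) = -8830986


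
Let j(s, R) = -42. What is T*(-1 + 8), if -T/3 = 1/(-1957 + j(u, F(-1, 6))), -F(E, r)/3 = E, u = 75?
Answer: 21/1999 ≈ 0.010505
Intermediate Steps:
F(E, r) = -3*E
T = 3/1999 (T = -3/(-1957 - 42) = -3/(-1999) = -3*(-1/1999) = 3/1999 ≈ 0.0015007)
T*(-1 + 8) = 3*(-1 + 8)/1999 = (3/1999)*7 = 21/1999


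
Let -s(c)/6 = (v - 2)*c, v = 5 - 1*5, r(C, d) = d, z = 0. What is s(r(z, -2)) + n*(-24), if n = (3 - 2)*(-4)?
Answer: 72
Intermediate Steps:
v = 0 (v = 5 - 5 = 0)
s(c) = 12*c (s(c) = -6*(0 - 2)*c = -(-12)*c = 12*c)
n = -4 (n = 1*(-4) = -4)
s(r(z, -2)) + n*(-24) = 12*(-2) - 4*(-24) = -24 + 96 = 72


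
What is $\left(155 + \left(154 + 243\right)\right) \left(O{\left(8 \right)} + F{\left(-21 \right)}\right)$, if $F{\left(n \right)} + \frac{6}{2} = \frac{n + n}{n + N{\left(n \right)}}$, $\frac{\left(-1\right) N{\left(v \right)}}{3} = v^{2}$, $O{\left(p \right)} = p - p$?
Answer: $- \frac{6555}{4} \approx -1638.8$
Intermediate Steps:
$O{\left(p \right)} = 0$
$N{\left(v \right)} = - 3 v^{2}$
$F{\left(n \right)} = -3 + \frac{2 n}{n - 3 n^{2}}$ ($F{\left(n \right)} = -3 + \frac{n + n}{n - 3 n^{2}} = -3 + \frac{2 n}{n - 3 n^{2}}$)
$\left(155 + \left(154 + 243\right)\right) \left(O{\left(8 \right)} + F{\left(-21 \right)}\right) = \left(155 + \left(154 + 243\right)\right) \left(0 + \frac{1 - -189}{-1 + 3 \left(-21\right)}\right) = \left(155 + 397\right) \left(0 + \frac{1 + 189}{-1 - 63}\right) = 552 \left(0 + \frac{1}{-64} \cdot 190\right) = 552 \left(0 - \frac{95}{32}\right) = 552 \left(- \frac{95}{32}\right) = - \frac{6555}{4}$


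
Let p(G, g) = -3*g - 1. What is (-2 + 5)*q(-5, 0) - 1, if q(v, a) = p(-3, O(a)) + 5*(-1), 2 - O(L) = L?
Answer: -37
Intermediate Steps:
O(L) = 2 - L
p(G, g) = -1 - 3*g
q(v, a) = -12 + 3*a (q(v, a) = (-1 - 3*(2 - a)) + 5*(-1) = (-1 + (-6 + 3*a)) - 5 = (-7 + 3*a) - 5 = -12 + 3*a)
(-2 + 5)*q(-5, 0) - 1 = (-2 + 5)*(-12 + 3*0) - 1 = 3*(-12 + 0) - 1 = 3*(-12) - 1 = -36 - 1 = -37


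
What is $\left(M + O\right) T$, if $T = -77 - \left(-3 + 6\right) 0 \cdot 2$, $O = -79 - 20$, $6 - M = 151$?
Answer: $18788$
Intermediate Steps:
$M = -145$ ($M = 6 - 151 = -145$)
$O = -99$
$T = -77$ ($T = -77 - 3 \cdot 0 = -77 - 0 = -77 + 0 = -77$)
$\left(M + O\right) T = \left(-145 - 99\right) \left(-77\right) = \left(-244\right) \left(-77\right) = 18788$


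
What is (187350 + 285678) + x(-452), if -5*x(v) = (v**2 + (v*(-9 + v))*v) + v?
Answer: 96345432/5 ≈ 1.9269e+7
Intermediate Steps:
x(v) = -v/5 - v**2/5 - v**2*(-9 + v)/5 (x(v) = -((v**2 + (v*(-9 + v))*v) + v)/5 = -((v**2 + v**2*(-9 + v)) + v)/5 = -(v + v**2 + v**2*(-9 + v))/5 = -v/5 - v**2/5 - v**2*(-9 + v)/5)
(187350 + 285678) + x(-452) = (187350 + 285678) + (1/5)*(-452)*(-1 - 1*(-452)**2 + 8*(-452)) = 473028 + (1/5)*(-452)*(-1 - 1*204304 - 3616) = 473028 + (1/5)*(-452)*(-1 - 204304 - 3616) = 473028 + (1/5)*(-452)*(-207921) = 473028 + 93980292/5 = 96345432/5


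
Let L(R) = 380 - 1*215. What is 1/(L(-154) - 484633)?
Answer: -1/484468 ≈ -2.0641e-6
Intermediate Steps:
L(R) = 165 (L(R) = 380 - 215 = 165)
1/(L(-154) - 484633) = 1/(165 - 484633) = 1/(-484468) = -1/484468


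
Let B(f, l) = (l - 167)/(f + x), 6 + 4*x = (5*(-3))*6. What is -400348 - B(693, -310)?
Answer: -89277445/223 ≈ -4.0035e+5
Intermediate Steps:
x = -24 (x = -3/2 + ((5*(-3))*6)/4 = -3/2 + (-15*6)/4 = -3/2 + (¼)*(-90) = -3/2 - 45/2 = -24)
B(f, l) = (-167 + l)/(-24 + f) (B(f, l) = (l - 167)/(f - 24) = (-167 + l)/(-24 + f))
-400348 - B(693, -310) = -400348 - (-167 - 310)/(-24 + 693) = -400348 - (-477)/669 = -400348 - 1*(-159/223) = -400348 + 159/223 = -89277445/223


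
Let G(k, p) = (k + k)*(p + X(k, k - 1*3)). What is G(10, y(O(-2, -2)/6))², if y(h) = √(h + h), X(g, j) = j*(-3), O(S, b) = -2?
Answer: 528400/3 - 5600*I*√6 ≈ 1.7613e+5 - 13717.0*I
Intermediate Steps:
X(g, j) = -3*j
y(h) = √2*√h (y(h) = √(2*h) = √2*√h)
G(k, p) = 2*k*(9 + p - 3*k) (G(k, p) = (k + k)*(p - 3*(k - 1*3)) = (2*k)*(p - 3*(k - 3)) = (2*k)*(p - 3*(-3 + k)) = (2*k)*(p + (9 - 3*k)) = (2*k)*(9 + p - 3*k) = 2*k*(9 + p - 3*k))
G(10, y(O(-2, -2)/6))² = (2*10*(9 + √2*√(-2/6) - 3*10))² = (2*10*(9 + √2*√(-2*⅙) - 30))² = (2*10*(9 + √2*√(-⅓) - 30))² = (2*10*(9 + √2*(I*√3/3) - 30))² = (2*10*(9 + I*√6/3 - 30))² = (2*10*(-21 + I*√6/3))² = (-420 + 20*I*√6/3)²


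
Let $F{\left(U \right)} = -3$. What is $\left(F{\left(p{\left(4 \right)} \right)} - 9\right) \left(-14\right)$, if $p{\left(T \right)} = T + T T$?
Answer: $168$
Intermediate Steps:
$p{\left(T \right)} = T + T^{2}$
$\left(F{\left(p{\left(4 \right)} \right)} - 9\right) \left(-14\right) = \left(-3 - 9\right) \left(-14\right) = \left(-12\right) \left(-14\right) = 168$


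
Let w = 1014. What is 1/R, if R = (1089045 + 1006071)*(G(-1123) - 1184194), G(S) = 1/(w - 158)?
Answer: -214/530939091928077 ≈ -4.0306e-13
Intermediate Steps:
G(S) = 1/856 (G(S) = 1/(1014 - 158) = 1/856)
R = -530939091928077/214 (R = (1089045 + 1006071)*(1/856 - 1184194) = 2095116*(-1013670063/856) = -530939091928077/214 ≈ -2.4810e+12)
1/R = 1/(-530939091928077/214) = -214/530939091928077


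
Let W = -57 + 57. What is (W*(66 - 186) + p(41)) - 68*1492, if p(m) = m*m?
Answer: -99775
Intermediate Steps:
W = 0
p(m) = m²
(W*(66 - 186) + p(41)) - 68*1492 = (0*(66 - 186) + 41²) - 68*1492 = (0*(-120) + 1681) - 101456 = (0 + 1681) - 101456 = 1681 - 101456 = -99775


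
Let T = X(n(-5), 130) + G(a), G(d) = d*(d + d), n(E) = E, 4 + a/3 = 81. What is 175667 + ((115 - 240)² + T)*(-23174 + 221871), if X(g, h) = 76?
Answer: 24325258498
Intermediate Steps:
a = 231 (a = -12 + 3*81 = -12 + 243 = 231)
G(d) = 2*d² (G(d) = d*(2*d) = 2*d²)
T = 106798 (T = 76 + 2*231² = 76 + 2*53361 = 76 + 106722 = 106798)
175667 + ((115 - 240)² + T)*(-23174 + 221871) = 175667 + ((115 - 240)² + 106798)*(-23174 + 221871) = 175667 + ((-125)² + 106798)*198697 = 175667 + (15625 + 106798)*198697 = 175667 + 122423*198697 = 175667 + 24325082831 = 24325258498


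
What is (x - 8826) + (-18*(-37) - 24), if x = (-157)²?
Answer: 16465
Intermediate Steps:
x = 24649
(x - 8826) + (-18*(-37) - 24) = (24649 - 8826) + (-18*(-37) - 24) = 15823 + (666 - 24) = 15823 + 642 = 16465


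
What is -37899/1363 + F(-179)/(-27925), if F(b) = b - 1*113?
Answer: -1057931579/38061775 ≈ -27.795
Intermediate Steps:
F(b) = -113 + b (F(b) = b - 113 = -113 + b)
-37899/1363 + F(-179)/(-27925) = -37899/1363 + (-113 - 179)/(-27925) = -37899*1/1363 - 292*(-1/27925) = -37899/1363 + 292/27925 = -1057931579/38061775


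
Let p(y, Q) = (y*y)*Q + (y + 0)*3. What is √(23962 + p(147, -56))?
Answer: I*√1185701 ≈ 1088.9*I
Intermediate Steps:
p(y, Q) = 3*y + Q*y² (p(y, Q) = y²*Q + y*3 = Q*y² + 3*y = 3*y + Q*y²)
√(23962 + p(147, -56)) = √(23962 + 147*(3 - 56*147)) = √(23962 + 147*(3 - 8232)) = √(23962 + 147*(-8229)) = √(23962 - 1209663) = √(-1185701) = I*√1185701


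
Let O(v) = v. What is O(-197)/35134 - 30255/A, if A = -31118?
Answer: 264212231/273324953 ≈ 0.96666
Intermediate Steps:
O(-197)/35134 - 30255/A = -197/35134 - 30255/(-31118) = -197*1/35134 - 30255*(-1/31118) = -197/35134 + 30255/31118 = 264212231/273324953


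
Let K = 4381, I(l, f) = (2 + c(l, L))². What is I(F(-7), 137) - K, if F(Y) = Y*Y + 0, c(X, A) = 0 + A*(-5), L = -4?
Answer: -3897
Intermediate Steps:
c(X, A) = -5*A (c(X, A) = 0 - 5*A = -5*A)
F(Y) = Y² (F(Y) = Y² + 0 = Y²)
I(l, f) = 484 (I(l, f) = (2 - 5*(-4))² = (2 + 20)² = 22² = 484)
I(F(-7), 137) - K = 484 - 1*4381 = 484 - 4381 = -3897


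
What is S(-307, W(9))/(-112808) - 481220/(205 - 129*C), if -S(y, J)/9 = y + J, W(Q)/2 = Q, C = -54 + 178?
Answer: 54244393369/1781351128 ≈ 30.451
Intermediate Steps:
C = 124
W(Q) = 2*Q
S(y, J) = -9*J - 9*y (S(y, J) = -9*(y + J) = -9*(J + y) = -9*J - 9*y)
S(-307, W(9))/(-112808) - 481220/(205 - 129*C) = (-18*9 - 9*(-307))/(-112808) - 481220/(205 - 129*124) = (-9*18 + 2763)*(-1/112808) - 481220/(205 - 15996) = (-162 + 2763)*(-1/112808) - 481220/(-15791) = 2601*(-1/112808) - 481220*(-1/15791) = -2601/112808 + 481220/15791 = 54244393369/1781351128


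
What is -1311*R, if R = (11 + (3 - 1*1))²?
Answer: -221559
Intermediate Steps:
R = 169 (R = (11 + (3 - 1))² = (11 + 2)² = 13² = 169)
-1311*R = -1311*169 = -221559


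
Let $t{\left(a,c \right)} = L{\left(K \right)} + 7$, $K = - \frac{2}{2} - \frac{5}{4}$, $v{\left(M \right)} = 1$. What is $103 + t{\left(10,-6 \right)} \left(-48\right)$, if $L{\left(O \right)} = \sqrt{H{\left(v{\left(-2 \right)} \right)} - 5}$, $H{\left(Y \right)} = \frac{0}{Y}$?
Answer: $-233 - 48 i \sqrt{5} \approx -233.0 - 107.33 i$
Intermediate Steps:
$H{\left(Y \right)} = 0$
$K = - \frac{9}{4}$ ($K = \left(-2\right) \frac{1}{2} - \frac{5}{4} = -1 - \frac{5}{4} = - \frac{9}{4} \approx -2.25$)
$L{\left(O \right)} = i \sqrt{5}$ ($L{\left(O \right)} = \sqrt{0 - 5} = \sqrt{-5} = i \sqrt{5}$)
$t{\left(a,c \right)} = 7 + i \sqrt{5}$ ($t{\left(a,c \right)} = i \sqrt{5} + 7 = 7 + i \sqrt{5}$)
$103 + t{\left(10,-6 \right)} \left(-48\right) = 103 + \left(7 + i \sqrt{5}\right) \left(-48\right) = 103 - \left(336 + 48 i \sqrt{5}\right) = -233 - 48 i \sqrt{5}$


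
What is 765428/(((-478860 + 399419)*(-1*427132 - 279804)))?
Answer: 191357/14039925694 ≈ 1.3629e-5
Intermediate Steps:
765428/(((-478860 + 399419)*(-1*427132 - 279804))) = 765428/((-79441*(-427132 - 279804))) = 765428/((-79441*(-706936))) = 765428/56159702776 = 765428*(1/56159702776) = 191357/14039925694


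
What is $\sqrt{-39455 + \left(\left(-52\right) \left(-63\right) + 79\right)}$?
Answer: $190 i \approx 190.0 i$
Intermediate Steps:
$\sqrt{-39455 + \left(\left(-52\right) \left(-63\right) + 79\right)} = \sqrt{-39455 + \left(3276 + 79\right)} = \sqrt{-39455 + 3355} = \sqrt{-36100} = 190 i$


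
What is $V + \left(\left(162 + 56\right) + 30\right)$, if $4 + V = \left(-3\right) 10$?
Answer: $214$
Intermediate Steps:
$V = -34$ ($V = -4 - 30 = -34$)
$V + \left(\left(162 + 56\right) + 30\right) = -34 + \left(\left(162 + 56\right) + 30\right) = -34 + \left(218 + 30\right) = -34 + 248 = 214$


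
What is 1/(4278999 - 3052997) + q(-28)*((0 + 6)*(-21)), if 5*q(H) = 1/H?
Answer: 2758507/3065005 ≈ 0.90000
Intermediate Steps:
q(H) = 1/(5*H)
1/(4278999 - 3052997) + q(-28)*((0 + 6)*(-21)) = 1/(4278999 - 3052997) + ((1/5)/(-28))*((0 + 6)*(-21)) = 1/1226002 + ((1/5)*(-1/28))*(6*(-21)) = 1/1226002 - 1/140*(-126) = 1/1226002 + 9/10 = 2758507/3065005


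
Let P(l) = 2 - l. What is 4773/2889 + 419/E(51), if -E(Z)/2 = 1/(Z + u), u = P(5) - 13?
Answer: -14119213/1926 ≈ -7330.8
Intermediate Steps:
u = -16 (u = (2 - 1*5) - 13 = (2 - 5) - 13 = -3 - 13 = -16)
E(Z) = -2/(-16 + Z) (E(Z) = -2/(Z - 16) = -2/(-16 + Z))
4773/2889 + 419/E(51) = 4773/2889 + 419/((-2/(-16 + 51))) = 4773*(1/2889) + 419/((-2/35)) = 1591/963 + 419/((-2*1/35)) = 1591/963 + 419/(-2/35) = 1591/963 + 419*(-35/2) = 1591/963 - 14665/2 = -14119213/1926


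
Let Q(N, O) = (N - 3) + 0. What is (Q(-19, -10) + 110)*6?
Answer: 528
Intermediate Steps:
Q(N, O) = -3 + N (Q(N, O) = (-3 + N) + 0 = -3 + N)
(Q(-19, -10) + 110)*6 = ((-3 - 19) + 110)*6 = (-22 + 110)*6 = 88*6 = 528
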